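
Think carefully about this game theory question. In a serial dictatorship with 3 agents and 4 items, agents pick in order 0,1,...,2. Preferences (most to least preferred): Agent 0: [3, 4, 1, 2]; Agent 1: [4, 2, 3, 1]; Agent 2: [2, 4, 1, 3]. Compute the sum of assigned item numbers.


Step 1: Agent 0 picks item 3
Step 2: Agent 1 picks item 4
Step 3: Agent 2 picks item 2
Step 4: Sum = 3 + 4 + 2 = 9

9


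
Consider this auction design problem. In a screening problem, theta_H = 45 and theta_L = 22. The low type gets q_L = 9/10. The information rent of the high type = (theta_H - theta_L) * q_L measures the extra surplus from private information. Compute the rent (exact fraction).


Step 1: theta_H - theta_L = 45 - 22 = 23
Step 2: Information rent = (theta_H - theta_L) * q_L
Step 3: = 23 * 9/10
Step 4: = 207/10

207/10


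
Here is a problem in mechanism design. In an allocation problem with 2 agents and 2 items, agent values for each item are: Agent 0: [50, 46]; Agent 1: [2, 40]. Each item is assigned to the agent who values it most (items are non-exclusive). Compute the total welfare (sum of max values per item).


Step 1: For each item, find the maximum value among all agents.
Step 2: Item 0 -> Agent 0 (value 50)
Step 3: Item 1 -> Agent 0 (value 46)
Step 4: Total welfare = 50 + 46 = 96

96


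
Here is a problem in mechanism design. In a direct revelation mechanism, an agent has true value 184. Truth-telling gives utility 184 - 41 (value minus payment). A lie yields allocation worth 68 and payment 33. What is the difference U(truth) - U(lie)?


Step 1: U(truth) = value - payment = 184 - 41 = 143
Step 2: U(lie) = allocation - payment = 68 - 33 = 35
Step 3: IC gap = 143 - 35 = 108

108


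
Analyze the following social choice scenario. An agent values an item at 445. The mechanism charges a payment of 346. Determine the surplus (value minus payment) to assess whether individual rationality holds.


Step 1: Surplus = value - payment = 445 - 346 = 99
Step 2: IR is satisfied (surplus >= 0)

99


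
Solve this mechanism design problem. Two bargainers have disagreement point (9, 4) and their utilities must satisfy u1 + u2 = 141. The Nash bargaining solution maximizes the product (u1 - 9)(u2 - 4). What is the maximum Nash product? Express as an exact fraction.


Step 1: The Nash solution splits surplus symmetrically above the disagreement point
Step 2: u1 = (total + d1 - d2)/2 = (141 + 9 - 4)/2 = 73
Step 3: u2 = (total - d1 + d2)/2 = (141 - 9 + 4)/2 = 68
Step 4: Nash product = (73 - 9) * (68 - 4)
Step 5: = 64 * 64 = 4096

4096


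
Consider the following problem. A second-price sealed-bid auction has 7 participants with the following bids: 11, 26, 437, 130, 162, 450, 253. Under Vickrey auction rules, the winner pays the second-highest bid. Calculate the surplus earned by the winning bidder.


Step 1: Sort bids in descending order: 450, 437, 253, 162, 130, 26, 11
Step 2: The winning bid is the highest: 450
Step 3: The payment equals the second-highest bid: 437
Step 4: Surplus = winner's bid - payment = 450 - 437 = 13

13


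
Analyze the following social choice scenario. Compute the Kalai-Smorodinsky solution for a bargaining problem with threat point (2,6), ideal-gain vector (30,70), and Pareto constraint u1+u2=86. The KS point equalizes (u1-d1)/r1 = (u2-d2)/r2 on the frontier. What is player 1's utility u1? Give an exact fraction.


Step 1: At the KS point, (u1-d1)/r1 = (u2-d2)/r2 = t and u1+u2 = 86
Step 2: u1 = d1 + r1*t and u2 = d2 + r2*t, so (d1 + r1*t) + (d2 + r2*t) = 86
Step 3: t = (86 - 2 - 6)/(30 + 70) = 78/100 = 39/50
Step 4: u1 = d1 + r1*t = 2 + 30 * 39/50 = 127/5
Step 5: (Check: u2 = d2 + r2*t = 303/5; u1+u2 = 127/5 + 303/5 = 86, on the frontier.)

127/5


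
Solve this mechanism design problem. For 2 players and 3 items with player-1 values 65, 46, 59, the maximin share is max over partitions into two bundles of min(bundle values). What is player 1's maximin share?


Step 1: Item values = 65, 46, 59
Step 2: Enumerate all 2-bundle partitions and take the smaller bundle:
  Partition 1: {65} vs {46,59} -> bundles 65, 105; min = 65
  Partition 2: {46} vs {65,59} -> bundles 46, 124; min = 46
  Partition 3: {59} vs {65,46} -> bundles 59, 111; min = 59
Step 3: MMS = max(65, 46, 59) = 65

65


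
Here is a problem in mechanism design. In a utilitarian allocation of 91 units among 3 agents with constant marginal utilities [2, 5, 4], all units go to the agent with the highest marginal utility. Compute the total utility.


Step 1: The marginal utilities are [2, 5, 4]
Step 2: The highest marginal utility is 5
Step 3: All 91 units go to that agent
Step 4: Total utility = 5 * 91 = 455

455


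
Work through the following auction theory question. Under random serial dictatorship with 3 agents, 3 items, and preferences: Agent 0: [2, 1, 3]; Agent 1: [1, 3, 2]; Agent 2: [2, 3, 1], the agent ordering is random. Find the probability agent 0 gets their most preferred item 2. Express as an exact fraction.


Step 1: Agent 0 wants item 2
Step 2: There are 6 possible orderings of agents
Step 3: In 3 orderings, agent 0 gets item 2
Step 4: Probability = 3/6 = 1/2

1/2


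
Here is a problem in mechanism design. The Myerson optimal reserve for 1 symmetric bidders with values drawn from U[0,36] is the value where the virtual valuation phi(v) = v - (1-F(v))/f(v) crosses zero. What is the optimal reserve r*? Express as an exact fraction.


Step 1: For U[0,36], F(v) = v/36 and f(v) = 1/36
Step 2: phi(v) = v - (1 - v/36)/(1/36) = v - (36 - v) = 2v - 36
Step 3: Set phi(r*) = 0: 2r* - 36 = 0
Step 4: r* = 36/2 = 18 (the number of bidders n = 1 does not enter)

18


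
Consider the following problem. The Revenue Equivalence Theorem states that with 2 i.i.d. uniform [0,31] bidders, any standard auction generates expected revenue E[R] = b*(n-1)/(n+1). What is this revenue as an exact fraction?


Step 1: By Revenue Equivalence, expected revenue = b*(n-1)/(n+1)
Step 2: Substituting n = 2, b = 31
Step 3: Revenue = 31*(2-1)/(2+1) = 31*1/3
Step 4: Revenue = 31/3

31/3


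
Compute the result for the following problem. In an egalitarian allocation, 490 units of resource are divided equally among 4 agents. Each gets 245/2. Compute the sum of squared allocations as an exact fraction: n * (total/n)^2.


Step 1: Each agent's share = 490/4 = 245/2
Step 2: Square of each share = (245/2)^2 = 60025/4
Step 3: Sum of squares = 4 * 60025/4 = 60025

60025


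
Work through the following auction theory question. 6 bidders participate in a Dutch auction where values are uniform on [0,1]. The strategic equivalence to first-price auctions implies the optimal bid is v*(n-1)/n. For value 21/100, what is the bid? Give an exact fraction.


Step 1: Dutch auctions are strategically equivalent to first-price auctions
Step 2: The equilibrium bid is b(v) = v*(n-1)/n
Step 3: b = 21/100 * 5/6
Step 4: b = 7/40

7/40


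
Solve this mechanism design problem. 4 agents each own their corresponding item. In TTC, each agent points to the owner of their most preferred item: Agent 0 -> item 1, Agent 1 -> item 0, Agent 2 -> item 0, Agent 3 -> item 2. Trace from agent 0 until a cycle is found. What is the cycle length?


Step 1: Trace the pointer graph from agent 0: 0 -> 1 -> 0
Step 2: A cycle is detected when we revisit agent 0
Step 3: The cycle is: 0 -> 1 -> 0
Step 4: Cycle length = 2

2


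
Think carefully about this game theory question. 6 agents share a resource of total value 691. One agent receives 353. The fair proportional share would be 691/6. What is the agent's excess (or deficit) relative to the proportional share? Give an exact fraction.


Step 1: Proportional share = 691/6
Step 2: Agent's actual allocation = 353
Step 3: Excess = 353 - 691/6 = 1427/6

1427/6


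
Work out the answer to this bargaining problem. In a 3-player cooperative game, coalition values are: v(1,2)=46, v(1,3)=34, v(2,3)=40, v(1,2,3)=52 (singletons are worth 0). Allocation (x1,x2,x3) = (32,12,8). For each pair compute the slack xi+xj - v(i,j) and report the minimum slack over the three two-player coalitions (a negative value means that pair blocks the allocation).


Step 1: Slack for coalition (1,2): x1+x2 - v12 = 44 - 46 = -2
Step 2: Slack for coalition (1,3): x1+x3 - v13 = 40 - 34 = 6
Step 3: Slack for coalition (2,3): x2+x3 - v23 = 20 - 40 = -20
Step 4: Minimum slack = min(-2, 6, -20) = -20, attained by (2,3); coalition (2,3) can block (slack < 0), so the allocation is not in the core

-20


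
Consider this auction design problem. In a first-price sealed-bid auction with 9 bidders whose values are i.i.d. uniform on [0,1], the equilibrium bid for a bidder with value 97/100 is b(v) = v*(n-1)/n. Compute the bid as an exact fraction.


Step 1: The symmetric BNE bidding function is b(v) = v * (n-1) / n
Step 2: Substitute v = 97/100 and n = 9
Step 3: b = 97/100 * 8/9
Step 4: b = 194/225

194/225


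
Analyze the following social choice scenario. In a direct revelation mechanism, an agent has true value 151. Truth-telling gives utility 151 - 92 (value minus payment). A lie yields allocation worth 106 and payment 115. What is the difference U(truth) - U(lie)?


Step 1: U(truth) = value - payment = 151 - 92 = 59
Step 2: U(lie) = allocation - payment = 106 - 115 = -9
Step 3: IC gap = 59 - (-9) = 68

68


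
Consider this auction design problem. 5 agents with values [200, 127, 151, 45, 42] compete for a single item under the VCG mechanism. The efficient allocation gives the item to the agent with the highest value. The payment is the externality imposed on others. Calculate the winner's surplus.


Step 1: The winner is the agent with the highest value: agent 0 with value 200
Step 2: Values of other agents: [127, 151, 45, 42]
Step 3: VCG payment = max of others' values = 151
Step 4: Surplus = 200 - 151 = 49

49


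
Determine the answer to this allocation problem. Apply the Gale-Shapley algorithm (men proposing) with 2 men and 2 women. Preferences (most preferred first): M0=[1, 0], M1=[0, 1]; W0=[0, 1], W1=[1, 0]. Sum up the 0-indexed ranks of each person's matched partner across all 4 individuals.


Step 1: Run Gale-Shapley (men propose, women hold best offer):
  M0 proposes to W1; she accepts
  M1 proposes to W0; she accepts
Step 2: Final matching: W0-M1, W1-M0
Step 3: 0-indexed ranks (man's rank of his match, then woman's): 0 + 1 + 0 + 1
Step 4: Total rank sum = 2

2


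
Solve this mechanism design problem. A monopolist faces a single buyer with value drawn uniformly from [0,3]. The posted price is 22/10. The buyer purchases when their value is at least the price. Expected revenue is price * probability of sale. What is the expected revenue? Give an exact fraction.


Step 1: Posted price r = 11/5, value support [0,3]
Step 2: P(v >= r) = (3 - 11/5)/3 = 4/15
Step 3: Expected revenue = r * P(v >= r) = 11/5 * 4/15
Step 4: Revenue = 44/75

44/75


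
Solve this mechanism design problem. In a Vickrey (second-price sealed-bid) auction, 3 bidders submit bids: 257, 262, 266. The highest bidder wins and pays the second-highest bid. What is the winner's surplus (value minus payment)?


Step 1: Sort bids in descending order: 266, 262, 257
Step 2: The winning bid is the highest: 266
Step 3: The payment equals the second-highest bid: 262
Step 4: Surplus = winner's bid - payment = 266 - 262 = 4

4


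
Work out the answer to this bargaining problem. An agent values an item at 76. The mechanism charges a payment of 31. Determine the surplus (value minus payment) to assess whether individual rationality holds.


Step 1: Surplus = value - payment = 76 - 31 = 45
Step 2: IR is satisfied (surplus >= 0)

45


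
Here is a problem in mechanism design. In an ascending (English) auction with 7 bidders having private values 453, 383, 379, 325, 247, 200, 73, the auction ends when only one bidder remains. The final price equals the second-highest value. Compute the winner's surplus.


Step 1: Identify the highest value: 453
Step 2: Identify the second-highest value: 383
Step 3: The final price = second-highest value = 383
Step 4: Surplus = 453 - 383 = 70

70


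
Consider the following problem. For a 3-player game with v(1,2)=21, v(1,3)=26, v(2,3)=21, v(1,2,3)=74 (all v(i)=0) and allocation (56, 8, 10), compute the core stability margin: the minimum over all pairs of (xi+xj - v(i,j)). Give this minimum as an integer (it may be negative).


Step 1: Slack for coalition (1,2): x1+x2 - v12 = 64 - 21 = 43
Step 2: Slack for coalition (1,3): x1+x3 - v13 = 66 - 26 = 40
Step 3: Slack for coalition (2,3): x2+x3 - v23 = 18 - 21 = -3
Step 4: Minimum slack = min(43, 40, -3) = -3, attained by (2,3); coalition (2,3) can block (slack < 0), so the allocation is not in the core

-3


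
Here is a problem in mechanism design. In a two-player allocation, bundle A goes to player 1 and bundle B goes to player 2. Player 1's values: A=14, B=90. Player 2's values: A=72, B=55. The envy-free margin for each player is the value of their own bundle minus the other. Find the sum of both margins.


Step 1: Player 1's margin = v1(A) - v1(B) = 14 - 90 = -76
Step 2: Player 2's margin = v2(B) - v2(A) = 55 - 72 = -17
Step 3: Total margin = -76 + -17 = -93

-93


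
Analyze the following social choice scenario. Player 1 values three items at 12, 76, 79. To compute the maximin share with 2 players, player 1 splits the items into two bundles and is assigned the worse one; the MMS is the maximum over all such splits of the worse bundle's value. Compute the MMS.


Step 1: Item values = 12, 76, 79
Step 2: Enumerate all 2-bundle partitions and take the smaller bundle:
  Partition 1: {12} vs {76,79} -> bundles 12, 155; min = 12
  Partition 2: {76} vs {12,79} -> bundles 76, 91; min = 76
  Partition 3: {79} vs {12,76} -> bundles 79, 88; min = 79
Step 3: MMS = max(12, 76, 79) = 79

79


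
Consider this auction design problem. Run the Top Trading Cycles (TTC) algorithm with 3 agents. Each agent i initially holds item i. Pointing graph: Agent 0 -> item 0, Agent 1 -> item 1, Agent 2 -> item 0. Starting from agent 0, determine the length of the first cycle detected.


Step 1: Trace the pointer graph from agent 0: 0 -> 0
Step 2: A cycle is detected when we revisit agent 0
Step 3: The cycle is: 0 -> 0
Step 4: Cycle length = 1

1


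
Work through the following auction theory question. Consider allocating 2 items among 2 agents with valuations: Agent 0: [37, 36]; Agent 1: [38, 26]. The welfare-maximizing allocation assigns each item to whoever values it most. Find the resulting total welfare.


Step 1: For each item, find the maximum value among all agents.
Step 2: Item 0 -> Agent 1 (value 38)
Step 3: Item 1 -> Agent 0 (value 36)
Step 4: Total welfare = 38 + 36 = 74

74


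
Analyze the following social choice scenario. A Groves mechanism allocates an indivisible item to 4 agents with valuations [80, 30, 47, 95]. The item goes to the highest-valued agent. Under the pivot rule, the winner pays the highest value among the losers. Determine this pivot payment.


Step 1: The efficient winner is agent 3 with value 95
Step 2: Other agents' values: [80, 30, 47]
Step 3: Pivot payment = max(others) = 80
Step 4: The winner pays 80

80


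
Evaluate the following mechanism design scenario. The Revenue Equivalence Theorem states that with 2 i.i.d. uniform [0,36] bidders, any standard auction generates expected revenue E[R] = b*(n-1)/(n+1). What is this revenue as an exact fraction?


Step 1: By Revenue Equivalence, expected revenue = b*(n-1)/(n+1)
Step 2: Substituting n = 2, b = 36
Step 3: Revenue = 36*(2-1)/(2+1) = 36*1/3
Step 4: Revenue = 36/3 = 12

12


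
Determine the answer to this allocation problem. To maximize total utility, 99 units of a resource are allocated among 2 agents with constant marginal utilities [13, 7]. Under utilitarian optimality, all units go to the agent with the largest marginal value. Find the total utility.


Step 1: The marginal utilities are [13, 7]
Step 2: The highest marginal utility is 13
Step 3: All 99 units go to that agent
Step 4: Total utility = 13 * 99 = 1287

1287


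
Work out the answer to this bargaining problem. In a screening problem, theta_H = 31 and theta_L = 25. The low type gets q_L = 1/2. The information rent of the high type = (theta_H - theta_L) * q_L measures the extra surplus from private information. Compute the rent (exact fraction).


Step 1: theta_H - theta_L = 31 - 25 = 6
Step 2: Information rent = (theta_H - theta_L) * q_L
Step 3: = 6 * 1/2
Step 4: = 3

3


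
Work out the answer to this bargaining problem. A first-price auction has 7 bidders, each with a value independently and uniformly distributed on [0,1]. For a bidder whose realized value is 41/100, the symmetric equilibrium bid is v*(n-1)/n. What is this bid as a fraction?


Step 1: The symmetric BNE bidding function is b(v) = v * (n-1) / n
Step 2: Substitute v = 41/100 and n = 7
Step 3: b = 41/100 * 6/7
Step 4: b = 123/350

123/350


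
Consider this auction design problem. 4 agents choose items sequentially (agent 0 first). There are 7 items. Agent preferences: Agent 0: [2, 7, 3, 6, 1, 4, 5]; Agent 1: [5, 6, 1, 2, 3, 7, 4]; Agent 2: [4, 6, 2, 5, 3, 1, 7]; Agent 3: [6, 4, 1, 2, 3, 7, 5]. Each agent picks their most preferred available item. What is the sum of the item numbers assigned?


Step 1: Agent 0 picks item 2
Step 2: Agent 1 picks item 5
Step 3: Agent 2 picks item 4
Step 4: Agent 3 picks item 6
Step 5: Sum = 2 + 5 + 4 + 6 = 17

17


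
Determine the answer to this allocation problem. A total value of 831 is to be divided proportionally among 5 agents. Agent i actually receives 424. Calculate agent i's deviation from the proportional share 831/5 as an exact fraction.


Step 1: Proportional share = 831/5
Step 2: Agent's actual allocation = 424
Step 3: Excess = 424 - 831/5 = 1289/5

1289/5


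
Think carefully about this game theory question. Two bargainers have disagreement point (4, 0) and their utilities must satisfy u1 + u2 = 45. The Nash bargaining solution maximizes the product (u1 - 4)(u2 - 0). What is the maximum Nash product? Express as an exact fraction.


Step 1: The Nash solution splits surplus symmetrically above the disagreement point
Step 2: u1 = (total + d1 - d2)/2 = (45 + 4 - 0)/2 = 49/2
Step 3: u2 = (total - d1 + d2)/2 = (45 - 4 + 0)/2 = 41/2
Step 4: Nash product = (49/2 - 4) * (41/2 - 0)
Step 5: = 41/2 * 41/2 = 1681/4

1681/4


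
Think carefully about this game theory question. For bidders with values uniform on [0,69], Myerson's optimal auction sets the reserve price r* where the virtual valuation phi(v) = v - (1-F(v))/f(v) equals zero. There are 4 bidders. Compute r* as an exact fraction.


Step 1: For U[0,69], F(v) = v/69 and f(v) = 1/69
Step 2: phi(v) = v - (1 - v/69)/(1/69) = v - (69 - v) = 2v - 69
Step 3: Set phi(r*) = 0: 2r* - 69 = 0
Step 4: r* = 69/2 (the number of bidders n = 4 does not enter)

69/2


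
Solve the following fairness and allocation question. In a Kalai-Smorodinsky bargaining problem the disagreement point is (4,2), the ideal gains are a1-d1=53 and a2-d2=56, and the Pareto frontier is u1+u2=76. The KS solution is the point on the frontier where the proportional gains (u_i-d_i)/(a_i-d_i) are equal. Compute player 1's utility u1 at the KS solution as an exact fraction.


Step 1: At the KS point, (u1-d1)/r1 = (u2-d2)/r2 = t and u1+u2 = 76
Step 2: u1 = d1 + r1*t and u2 = d2 + r2*t, so (d1 + r1*t) + (d2 + r2*t) = 76
Step 3: t = (76 - 4 - 2)/(53 + 56) = 70/109
Step 4: u1 = d1 + r1*t = 4 + 53 * 70/109 = 4146/109
Step 5: (Check: u2 = d2 + r2*t = 4138/109; u1+u2 = 4146/109 + 4138/109 = 76, on the frontier.)

4146/109


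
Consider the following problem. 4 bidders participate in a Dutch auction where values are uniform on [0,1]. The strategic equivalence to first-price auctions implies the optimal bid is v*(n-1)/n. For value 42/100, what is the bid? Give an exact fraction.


Step 1: Dutch auctions are strategically equivalent to first-price auctions
Step 2: The equilibrium bid is b(v) = v*(n-1)/n
Step 3: b = 21/50 * 3/4
Step 4: b = 63/200

63/200


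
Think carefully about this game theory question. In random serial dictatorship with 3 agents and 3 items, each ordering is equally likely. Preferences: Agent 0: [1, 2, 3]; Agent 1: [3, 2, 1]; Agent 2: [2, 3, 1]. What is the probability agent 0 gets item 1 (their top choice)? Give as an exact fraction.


Step 1: Agent 0 wants item 1
Step 2: There are 6 possible orderings of agents
Step 3: In 6 orderings, agent 0 gets item 1
Step 4: Probability = 6/6 = 1

1


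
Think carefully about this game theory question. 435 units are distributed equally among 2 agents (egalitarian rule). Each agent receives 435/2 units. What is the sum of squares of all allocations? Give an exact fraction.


Step 1: Each agent's share = 435/2
Step 2: Square of each share = (435/2)^2 = 189225/4
Step 3: Sum of squares = 2 * 189225/4 = 189225/2

189225/2


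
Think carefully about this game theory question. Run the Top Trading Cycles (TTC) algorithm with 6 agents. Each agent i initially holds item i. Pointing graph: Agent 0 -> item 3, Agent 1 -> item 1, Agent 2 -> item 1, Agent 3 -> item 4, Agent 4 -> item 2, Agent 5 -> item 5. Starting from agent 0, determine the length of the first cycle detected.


Step 1: Trace the pointer graph from agent 0: 0 -> 3 -> 4 -> 2 -> 1 -> 1
Step 2: A cycle is detected when we revisit agent 1
Step 3: The cycle is: 1 -> 1
Step 4: Cycle length = 1

1


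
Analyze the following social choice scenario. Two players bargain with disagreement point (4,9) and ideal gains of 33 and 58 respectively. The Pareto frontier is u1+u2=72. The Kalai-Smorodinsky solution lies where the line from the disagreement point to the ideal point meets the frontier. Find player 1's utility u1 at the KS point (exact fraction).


Step 1: At the KS point, (u1-d1)/r1 = (u2-d2)/r2 = t and u1+u2 = 72
Step 2: u1 = d1 + r1*t and u2 = d2 + r2*t, so (d1 + r1*t) + (d2 + r2*t) = 72
Step 3: t = (72 - 4 - 9)/(33 + 58) = 59/91
Step 4: u1 = d1 + r1*t = 4 + 33 * 59/91 = 2311/91
Step 5: (Check: u2 = d2 + r2*t = 4241/91; u1+u2 = 2311/91 + 4241/91 = 72, on the frontier.)

2311/91


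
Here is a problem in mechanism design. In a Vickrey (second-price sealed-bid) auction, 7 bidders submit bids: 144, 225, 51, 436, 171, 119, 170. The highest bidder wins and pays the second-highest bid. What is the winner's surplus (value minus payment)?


Step 1: Sort bids in descending order: 436, 225, 171, 170, 144, 119, 51
Step 2: The winning bid is the highest: 436
Step 3: The payment equals the second-highest bid: 225
Step 4: Surplus = winner's bid - payment = 436 - 225 = 211

211


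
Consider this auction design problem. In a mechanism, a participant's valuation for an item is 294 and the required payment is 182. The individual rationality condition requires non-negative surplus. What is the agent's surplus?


Step 1: Surplus = value - payment = 294 - 182 = 112
Step 2: IR is satisfied (surplus >= 0)

112


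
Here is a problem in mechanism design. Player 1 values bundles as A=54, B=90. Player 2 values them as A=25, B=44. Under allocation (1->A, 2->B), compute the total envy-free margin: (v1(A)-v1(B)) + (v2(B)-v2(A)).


Step 1: Player 1's margin = v1(A) - v1(B) = 54 - 90 = -36
Step 2: Player 2's margin = v2(B) - v2(A) = 44 - 25 = 19
Step 3: Total margin = -36 + 19 = -17

-17


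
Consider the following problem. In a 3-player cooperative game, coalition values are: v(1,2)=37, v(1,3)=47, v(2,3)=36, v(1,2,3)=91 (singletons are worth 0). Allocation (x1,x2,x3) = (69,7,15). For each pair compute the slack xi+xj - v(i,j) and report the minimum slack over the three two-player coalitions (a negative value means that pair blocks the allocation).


Step 1: Slack for coalition (1,2): x1+x2 - v12 = 76 - 37 = 39
Step 2: Slack for coalition (1,3): x1+x3 - v13 = 84 - 47 = 37
Step 3: Slack for coalition (2,3): x2+x3 - v23 = 22 - 36 = -14
Step 4: Minimum slack = min(39, 37, -14) = -14, attained by (2,3); coalition (2,3) can block (slack < 0), so the allocation is not in the core

-14


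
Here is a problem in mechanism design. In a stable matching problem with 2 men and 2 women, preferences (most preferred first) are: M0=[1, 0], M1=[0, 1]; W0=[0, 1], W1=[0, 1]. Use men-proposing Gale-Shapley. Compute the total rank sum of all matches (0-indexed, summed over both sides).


Step 1: Run Gale-Shapley (men propose, women hold best offer):
  M0 proposes to W1; she accepts
  M1 proposes to W0; she accepts
Step 2: Final matching: W0-M1, W1-M0
Step 3: 0-indexed ranks (man's rank of his match, then woman's): 0 + 1 + 0 + 0
Step 4: Total rank sum = 1

1


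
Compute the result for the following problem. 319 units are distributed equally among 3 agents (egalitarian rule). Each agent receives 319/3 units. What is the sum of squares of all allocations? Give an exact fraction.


Step 1: Each agent's share = 319/3
Step 2: Square of each share = (319/3)^2 = 101761/9
Step 3: Sum of squares = 3 * 101761/9 = 101761/3

101761/3


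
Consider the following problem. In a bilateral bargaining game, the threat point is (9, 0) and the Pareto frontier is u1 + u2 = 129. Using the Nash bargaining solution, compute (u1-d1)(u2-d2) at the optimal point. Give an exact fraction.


Step 1: The Nash solution splits surplus symmetrically above the disagreement point
Step 2: u1 = (total + d1 - d2)/2 = (129 + 9 - 0)/2 = 69
Step 3: u2 = (total - d1 + d2)/2 = (129 - 9 + 0)/2 = 60
Step 4: Nash product = (69 - 9) * (60 - 0)
Step 5: = 60 * 60 = 3600

3600


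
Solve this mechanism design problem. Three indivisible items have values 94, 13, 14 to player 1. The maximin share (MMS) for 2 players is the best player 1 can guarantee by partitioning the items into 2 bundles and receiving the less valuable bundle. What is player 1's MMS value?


Step 1: Item values = 94, 13, 14
Step 2: Enumerate all 2-bundle partitions and take the smaller bundle:
  Partition 1: {94} vs {13,14} -> bundles 94, 27; min = 27
  Partition 2: {13} vs {94,14} -> bundles 13, 108; min = 13
  Partition 3: {14} vs {94,13} -> bundles 14, 107; min = 14
Step 3: MMS = max(27, 13, 14) = 27

27


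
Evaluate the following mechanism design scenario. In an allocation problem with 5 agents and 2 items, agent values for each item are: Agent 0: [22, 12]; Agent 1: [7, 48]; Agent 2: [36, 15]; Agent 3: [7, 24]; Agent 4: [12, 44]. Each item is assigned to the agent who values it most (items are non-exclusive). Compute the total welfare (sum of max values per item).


Step 1: For each item, find the maximum value among all agents.
Step 2: Item 0 -> Agent 2 (value 36)
Step 3: Item 1 -> Agent 1 (value 48)
Step 4: Total welfare = 36 + 48 = 84

84


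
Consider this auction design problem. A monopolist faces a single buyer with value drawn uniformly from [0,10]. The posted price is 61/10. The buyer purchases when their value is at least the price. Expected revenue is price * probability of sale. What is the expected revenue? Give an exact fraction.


Step 1: Posted price r = 61/10, value support [0,10]
Step 2: P(v >= r) = (10 - 61/10)/10 = 39/100
Step 3: Expected revenue = r * P(v >= r) = 61/10 * 39/100
Step 4: Revenue = 2379/1000

2379/1000


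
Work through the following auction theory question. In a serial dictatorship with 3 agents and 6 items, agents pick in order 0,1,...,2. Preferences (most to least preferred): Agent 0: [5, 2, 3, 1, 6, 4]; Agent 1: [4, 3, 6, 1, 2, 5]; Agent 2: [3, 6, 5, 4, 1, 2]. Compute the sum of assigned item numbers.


Step 1: Agent 0 picks item 5
Step 2: Agent 1 picks item 4
Step 3: Agent 2 picks item 3
Step 4: Sum = 5 + 4 + 3 = 12

12


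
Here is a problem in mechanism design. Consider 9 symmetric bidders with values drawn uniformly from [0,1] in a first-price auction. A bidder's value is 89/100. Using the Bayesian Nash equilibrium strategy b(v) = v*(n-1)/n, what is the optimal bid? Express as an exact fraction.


Step 1: The symmetric BNE bidding function is b(v) = v * (n-1) / n
Step 2: Substitute v = 89/100 and n = 9
Step 3: b = 89/100 * 8/9
Step 4: b = 178/225

178/225


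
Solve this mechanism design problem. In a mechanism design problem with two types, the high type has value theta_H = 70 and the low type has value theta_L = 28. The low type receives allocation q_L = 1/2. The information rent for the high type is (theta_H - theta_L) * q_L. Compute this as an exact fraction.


Step 1: theta_H - theta_L = 70 - 28 = 42
Step 2: Information rent = (theta_H - theta_L) * q_L
Step 3: = 42 * 1/2
Step 4: = 21

21


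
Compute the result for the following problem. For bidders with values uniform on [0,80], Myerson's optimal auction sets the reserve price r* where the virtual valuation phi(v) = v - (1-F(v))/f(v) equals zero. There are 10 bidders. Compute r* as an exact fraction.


Step 1: For U[0,80], F(v) = v/80 and f(v) = 1/80
Step 2: phi(v) = v - (1 - v/80)/(1/80) = v - (80 - v) = 2v - 80
Step 3: Set phi(r*) = 0: 2r* - 80 = 0
Step 4: r* = 80/2 = 40 (the number of bidders n = 10 does not enter)

40


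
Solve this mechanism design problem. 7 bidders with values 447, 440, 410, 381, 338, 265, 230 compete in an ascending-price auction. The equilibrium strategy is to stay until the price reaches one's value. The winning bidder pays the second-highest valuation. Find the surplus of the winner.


Step 1: Identify the highest value: 447
Step 2: Identify the second-highest value: 440
Step 3: The final price = second-highest value = 440
Step 4: Surplus = 447 - 440 = 7

7


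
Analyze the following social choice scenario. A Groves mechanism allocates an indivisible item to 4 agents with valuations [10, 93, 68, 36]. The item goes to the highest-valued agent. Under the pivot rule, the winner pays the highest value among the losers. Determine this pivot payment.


Step 1: The efficient winner is agent 1 with value 93
Step 2: Other agents' values: [10, 68, 36]
Step 3: Pivot payment = max(others) = 68
Step 4: The winner pays 68

68


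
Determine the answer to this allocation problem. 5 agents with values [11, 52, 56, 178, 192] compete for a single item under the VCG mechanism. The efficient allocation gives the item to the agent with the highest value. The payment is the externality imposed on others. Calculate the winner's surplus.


Step 1: The winner is the agent with the highest value: agent 4 with value 192
Step 2: Values of other agents: [11, 52, 56, 178]
Step 3: VCG payment = max of others' values = 178
Step 4: Surplus = 192 - 178 = 14

14


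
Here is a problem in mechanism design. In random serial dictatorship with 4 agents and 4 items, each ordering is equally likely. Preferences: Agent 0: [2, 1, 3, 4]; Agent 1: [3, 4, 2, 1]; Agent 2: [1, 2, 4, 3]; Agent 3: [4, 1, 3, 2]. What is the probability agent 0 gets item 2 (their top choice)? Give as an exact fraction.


Step 1: Agent 0 wants item 2
Step 2: There are 24 possible orderings of agents
Step 3: In 24 orderings, agent 0 gets item 2
Step 4: Probability = 24/24 = 1

1


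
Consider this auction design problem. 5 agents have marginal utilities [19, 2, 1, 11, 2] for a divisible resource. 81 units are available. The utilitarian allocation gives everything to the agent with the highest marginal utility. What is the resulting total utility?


Step 1: The marginal utilities are [19, 2, 1, 11, 2]
Step 2: The highest marginal utility is 19
Step 3: All 81 units go to that agent
Step 4: Total utility = 19 * 81 = 1539

1539


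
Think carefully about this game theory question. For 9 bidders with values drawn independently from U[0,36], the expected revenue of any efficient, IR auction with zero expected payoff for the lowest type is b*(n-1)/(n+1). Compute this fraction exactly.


Step 1: By Revenue Equivalence, expected revenue = b*(n-1)/(n+1)
Step 2: Substituting n = 9, b = 36
Step 3: Revenue = 36*(9-1)/(9+1) = 36*8/10
Step 4: Revenue = 288/10 = 144/5

144/5


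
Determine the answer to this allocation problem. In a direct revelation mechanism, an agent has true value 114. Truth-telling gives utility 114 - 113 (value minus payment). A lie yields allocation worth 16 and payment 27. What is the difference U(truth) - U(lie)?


Step 1: U(truth) = value - payment = 114 - 113 = 1
Step 2: U(lie) = allocation - payment = 16 - 27 = -11
Step 3: IC gap = 1 - (-11) = 12

12


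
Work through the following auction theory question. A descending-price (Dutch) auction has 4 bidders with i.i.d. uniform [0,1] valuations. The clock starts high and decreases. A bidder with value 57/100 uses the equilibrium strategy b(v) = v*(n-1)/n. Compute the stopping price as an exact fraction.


Step 1: Dutch auctions are strategically equivalent to first-price auctions
Step 2: The equilibrium bid is b(v) = v*(n-1)/n
Step 3: b = 57/100 * 3/4
Step 4: b = 171/400

171/400


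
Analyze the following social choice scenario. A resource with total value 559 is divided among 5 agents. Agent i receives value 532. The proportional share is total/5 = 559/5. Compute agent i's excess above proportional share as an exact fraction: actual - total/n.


Step 1: Proportional share = 559/5
Step 2: Agent's actual allocation = 532
Step 3: Excess = 532 - 559/5 = 2101/5

2101/5


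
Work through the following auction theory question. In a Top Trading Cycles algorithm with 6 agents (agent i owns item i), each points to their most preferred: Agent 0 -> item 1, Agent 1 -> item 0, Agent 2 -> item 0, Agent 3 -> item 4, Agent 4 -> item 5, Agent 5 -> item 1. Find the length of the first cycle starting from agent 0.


Step 1: Trace the pointer graph from agent 0: 0 -> 1 -> 0
Step 2: A cycle is detected when we revisit agent 0
Step 3: The cycle is: 0 -> 1 -> 0
Step 4: Cycle length = 2

2


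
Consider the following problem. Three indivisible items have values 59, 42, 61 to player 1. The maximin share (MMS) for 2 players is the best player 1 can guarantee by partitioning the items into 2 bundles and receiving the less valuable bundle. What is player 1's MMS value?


Step 1: Item values = 59, 42, 61
Step 2: Enumerate all 2-bundle partitions and take the smaller bundle:
  Partition 1: {59} vs {42,61} -> bundles 59, 103; min = 59
  Partition 2: {42} vs {59,61} -> bundles 42, 120; min = 42
  Partition 3: {61} vs {59,42} -> bundles 61, 101; min = 61
Step 3: MMS = max(59, 42, 61) = 61

61


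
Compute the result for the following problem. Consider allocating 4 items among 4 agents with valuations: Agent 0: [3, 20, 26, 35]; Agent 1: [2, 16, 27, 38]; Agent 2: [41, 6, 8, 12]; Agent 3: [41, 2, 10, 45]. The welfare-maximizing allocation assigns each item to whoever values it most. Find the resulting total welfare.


Step 1: For each item, find the maximum value among all agents.
Step 2: Item 0 -> Agent 2 (value 41)
Step 3: Item 1 -> Agent 0 (value 20)
Step 4: Item 2 -> Agent 1 (value 27)
Step 5: Item 3 -> Agent 3 (value 45)
Step 6: Total welfare = 41 + 20 + 27 + 45 = 133

133


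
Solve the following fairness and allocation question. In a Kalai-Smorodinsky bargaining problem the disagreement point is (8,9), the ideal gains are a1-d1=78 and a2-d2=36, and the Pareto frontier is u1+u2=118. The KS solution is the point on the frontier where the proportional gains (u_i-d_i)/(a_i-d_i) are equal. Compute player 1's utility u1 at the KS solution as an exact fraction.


Step 1: At the KS point, (u1-d1)/r1 = (u2-d2)/r2 = t and u1+u2 = 118
Step 2: u1 = d1 + r1*t and u2 = d2 + r2*t, so (d1 + r1*t) + (d2 + r2*t) = 118
Step 3: t = (118 - 8 - 9)/(78 + 36) = 101/114
Step 4: u1 = d1 + r1*t = 8 + 78 * 101/114 = 1465/19
Step 5: (Check: u2 = d2 + r2*t = 777/19; u1+u2 = 1465/19 + 777/19 = 118, on the frontier.)

1465/19


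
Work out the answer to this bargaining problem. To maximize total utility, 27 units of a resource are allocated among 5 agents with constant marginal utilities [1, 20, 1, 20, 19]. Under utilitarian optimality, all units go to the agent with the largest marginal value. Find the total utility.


Step 1: The marginal utilities are [1, 20, 1, 20, 19]
Step 2: The highest marginal utility is 20
Step 3: All 27 units go to that agent
Step 4: Total utility = 20 * 27 = 540

540


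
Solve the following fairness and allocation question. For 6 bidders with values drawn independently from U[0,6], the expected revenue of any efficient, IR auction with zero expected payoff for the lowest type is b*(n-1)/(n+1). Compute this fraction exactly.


Step 1: By Revenue Equivalence, expected revenue = b*(n-1)/(n+1)
Step 2: Substituting n = 6, b = 6
Step 3: Revenue = 6*(6-1)/(6+1) = 6*5/7
Step 4: Revenue = 30/7

30/7


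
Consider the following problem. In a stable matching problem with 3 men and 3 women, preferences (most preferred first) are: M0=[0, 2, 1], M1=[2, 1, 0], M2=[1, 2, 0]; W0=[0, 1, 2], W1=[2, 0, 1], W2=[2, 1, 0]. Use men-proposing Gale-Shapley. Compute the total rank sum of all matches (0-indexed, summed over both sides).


Step 1: Run Gale-Shapley (men propose, women hold best offer):
  M0 proposes to W0; she accepts
  M1 proposes to W2; she accepts
  M2 proposes to W1; she accepts
Step 2: Final matching: W0-M0, W1-M2, W2-M1
Step 3: 0-indexed ranks (man's rank of his match, then woman's): 0 + 0 + 0 + 0 + 0 + 1
Step 4: Total rank sum = 1

1


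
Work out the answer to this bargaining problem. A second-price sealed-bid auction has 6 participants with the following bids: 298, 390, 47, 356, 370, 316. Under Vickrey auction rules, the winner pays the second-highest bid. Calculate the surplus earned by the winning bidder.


Step 1: Sort bids in descending order: 390, 370, 356, 316, 298, 47
Step 2: The winning bid is the highest: 390
Step 3: The payment equals the second-highest bid: 370
Step 4: Surplus = winner's bid - payment = 390 - 370 = 20

20


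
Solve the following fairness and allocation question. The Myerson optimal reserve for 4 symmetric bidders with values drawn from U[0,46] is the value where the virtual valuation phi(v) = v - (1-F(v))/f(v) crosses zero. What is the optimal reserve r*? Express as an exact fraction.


Step 1: For U[0,46], F(v) = v/46 and f(v) = 1/46
Step 2: phi(v) = v - (1 - v/46)/(1/46) = v - (46 - v) = 2v - 46
Step 3: Set phi(r*) = 0: 2r* - 46 = 0
Step 4: r* = 46/2 = 23 (the number of bidders n = 4 does not enter)

23


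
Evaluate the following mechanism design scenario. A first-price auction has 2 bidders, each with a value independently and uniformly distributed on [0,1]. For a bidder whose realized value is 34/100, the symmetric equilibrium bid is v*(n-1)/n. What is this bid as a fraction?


Step 1: The symmetric BNE bidding function is b(v) = v * (n-1) / n
Step 2: Substitute v = 17/50 and n = 2
Step 3: b = 17/50 * 1/2
Step 4: b = 17/100

17/100


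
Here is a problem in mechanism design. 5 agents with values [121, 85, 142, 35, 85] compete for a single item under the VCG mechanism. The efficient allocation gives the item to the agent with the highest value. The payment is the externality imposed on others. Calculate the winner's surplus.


Step 1: The winner is the agent with the highest value: agent 2 with value 142
Step 2: Values of other agents: [121, 85, 35, 85]
Step 3: VCG payment = max of others' values = 121
Step 4: Surplus = 142 - 121 = 21

21


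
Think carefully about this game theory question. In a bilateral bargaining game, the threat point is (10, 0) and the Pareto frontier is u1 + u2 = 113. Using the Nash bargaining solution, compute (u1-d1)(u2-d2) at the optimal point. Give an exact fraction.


Step 1: The Nash solution splits surplus symmetrically above the disagreement point
Step 2: u1 = (total + d1 - d2)/2 = (113 + 10 - 0)/2 = 123/2
Step 3: u2 = (total - d1 + d2)/2 = (113 - 10 + 0)/2 = 103/2
Step 4: Nash product = (123/2 - 10) * (103/2 - 0)
Step 5: = 103/2 * 103/2 = 10609/4

10609/4


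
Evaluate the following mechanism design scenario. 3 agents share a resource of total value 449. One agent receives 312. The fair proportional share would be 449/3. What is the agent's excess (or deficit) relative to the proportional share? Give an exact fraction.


Step 1: Proportional share = 449/3
Step 2: Agent's actual allocation = 312
Step 3: Excess = 312 - 449/3 = 487/3

487/3
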